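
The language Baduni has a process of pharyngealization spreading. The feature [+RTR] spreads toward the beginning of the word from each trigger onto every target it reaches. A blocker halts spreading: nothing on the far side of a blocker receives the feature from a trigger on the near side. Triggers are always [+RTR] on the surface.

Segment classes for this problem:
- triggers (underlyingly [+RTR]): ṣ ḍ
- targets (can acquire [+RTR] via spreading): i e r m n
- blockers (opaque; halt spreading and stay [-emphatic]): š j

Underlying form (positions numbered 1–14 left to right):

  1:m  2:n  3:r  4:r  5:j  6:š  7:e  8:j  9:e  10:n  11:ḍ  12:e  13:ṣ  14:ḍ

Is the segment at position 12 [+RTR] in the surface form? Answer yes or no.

yes

From /ḍ/ at 11 leftward: 10 /n/ → [+RTR]; 9 /e/ → [+RTR]; 8 /j/ blocks.
From /ṣ/ at 13 leftward: 12 /e/ → [+RTR]; 11 /ḍ/ is itself a trigger — this domain ends here.
From /ḍ/ at 14 leftward: 13 /ṣ/ is itself a trigger — this domain ends here.
Targets with no active source: positions 1 2 3 4 7 stay [-emphatic].
[+RTR] positions on the surface: 9 10 11 12 13 14.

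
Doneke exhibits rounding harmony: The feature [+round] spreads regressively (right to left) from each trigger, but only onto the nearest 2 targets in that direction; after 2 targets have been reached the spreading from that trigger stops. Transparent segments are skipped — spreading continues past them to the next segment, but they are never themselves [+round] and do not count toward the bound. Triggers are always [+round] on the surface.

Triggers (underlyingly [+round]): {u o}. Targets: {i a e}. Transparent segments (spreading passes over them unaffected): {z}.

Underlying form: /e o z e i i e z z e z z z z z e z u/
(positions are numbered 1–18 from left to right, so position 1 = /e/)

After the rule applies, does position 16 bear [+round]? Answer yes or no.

yes

From /o/ at 2 leftward: 1 /e/ → [+round]; word edge.
From /u/ at 18 leftward: 17 /z/ transparent; 16 /e/ → [+round]; 15 /z/ transparent; 14 /z/ transparent; 13 /z/ transparent; 12 /z/ transparent; 11 /z/ transparent; 10 /e/ → [+round]; bound reached.
Targets with no active source: positions 4 5 6 7 stay [-round].
[+round] positions on the surface: 1 2 10 16 18.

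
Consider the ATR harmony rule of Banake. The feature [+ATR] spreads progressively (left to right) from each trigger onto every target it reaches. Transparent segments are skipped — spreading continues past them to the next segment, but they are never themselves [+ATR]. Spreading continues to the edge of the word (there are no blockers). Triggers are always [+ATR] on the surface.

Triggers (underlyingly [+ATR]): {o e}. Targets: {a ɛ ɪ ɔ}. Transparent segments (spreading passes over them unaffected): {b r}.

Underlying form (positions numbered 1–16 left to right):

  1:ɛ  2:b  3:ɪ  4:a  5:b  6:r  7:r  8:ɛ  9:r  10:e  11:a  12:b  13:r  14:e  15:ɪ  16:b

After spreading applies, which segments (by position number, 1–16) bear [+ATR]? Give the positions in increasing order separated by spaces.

From /e/ at 10 rightward: 11 /a/ → [+ATR]; 12 /b/ transparent; 13 /r/ transparent; 14 /e/ is itself a trigger — this domain ends here.
From /e/ at 14 rightward: 15 /ɪ/ → [+ATR]; 16 /b/ transparent; word edge.
Targets with no active source: positions 1 3 4 8 stay [-ATR].

10 11 14 15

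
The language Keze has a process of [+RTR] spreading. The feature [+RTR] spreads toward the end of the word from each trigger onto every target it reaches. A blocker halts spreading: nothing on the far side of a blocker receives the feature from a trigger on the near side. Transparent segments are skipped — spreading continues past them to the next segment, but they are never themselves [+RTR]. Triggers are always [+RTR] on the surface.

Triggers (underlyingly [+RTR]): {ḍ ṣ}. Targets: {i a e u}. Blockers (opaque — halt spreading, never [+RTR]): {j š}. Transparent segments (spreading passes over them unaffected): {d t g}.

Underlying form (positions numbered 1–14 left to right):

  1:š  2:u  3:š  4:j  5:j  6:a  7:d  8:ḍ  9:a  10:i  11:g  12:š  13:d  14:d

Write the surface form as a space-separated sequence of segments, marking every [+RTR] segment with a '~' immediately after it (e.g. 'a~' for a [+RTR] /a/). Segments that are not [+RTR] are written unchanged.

From /ḍ/ at 8 rightward: 9 /a/ → [+RTR]; 10 /i/ → [+RTR]; 11 /g/ transparent; 12 /š/ blocks.
Targets with no active source: positions 2 6 stay [-emphatic].
[+RTR] positions on the surface: 8 9 10.

š u š j j a d ḍ~ a~ i~ g š d d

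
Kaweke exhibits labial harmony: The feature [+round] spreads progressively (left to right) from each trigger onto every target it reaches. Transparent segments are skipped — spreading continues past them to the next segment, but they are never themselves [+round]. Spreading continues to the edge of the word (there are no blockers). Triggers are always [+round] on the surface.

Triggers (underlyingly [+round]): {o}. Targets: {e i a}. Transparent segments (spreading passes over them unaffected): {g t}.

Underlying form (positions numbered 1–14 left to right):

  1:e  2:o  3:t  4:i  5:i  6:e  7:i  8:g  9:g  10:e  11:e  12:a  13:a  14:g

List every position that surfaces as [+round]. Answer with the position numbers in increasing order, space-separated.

From /o/ at 2 rightward: 3 /t/ transparent; 4 /i/ → [+round]; 5 /i/ → [+round]; 6 /e/ → [+round]; 7 /i/ → [+round]; 8 /g/ transparent; 9 /g/ transparent; 10 /e/ → [+round]; 11 /e/ → [+round]; 12 /a/ → [+round]; 13 /a/ → [+round]; 14 /g/ transparent; word edge.
Target with no active source: position 1 stays [-round].

2 4 5 6 7 10 11 12 13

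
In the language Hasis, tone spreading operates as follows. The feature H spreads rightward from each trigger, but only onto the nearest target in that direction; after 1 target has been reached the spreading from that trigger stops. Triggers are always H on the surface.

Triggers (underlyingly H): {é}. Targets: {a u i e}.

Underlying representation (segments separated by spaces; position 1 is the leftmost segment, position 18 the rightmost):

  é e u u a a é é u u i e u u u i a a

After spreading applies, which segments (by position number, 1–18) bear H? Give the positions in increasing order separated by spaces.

From /é/ at 1 rightward: 2 /e/ → H; bound reached.
From /é/ at 7 rightward: 8 /é/ is itself a trigger — this domain ends here.
From /é/ at 8 rightward: 9 /u/ → H; bound reached.
Targets with no active source: positions 3 4 5 6 10 11 12 13 14 15 16 17 18 stay [-high tone].

1 2 7 8 9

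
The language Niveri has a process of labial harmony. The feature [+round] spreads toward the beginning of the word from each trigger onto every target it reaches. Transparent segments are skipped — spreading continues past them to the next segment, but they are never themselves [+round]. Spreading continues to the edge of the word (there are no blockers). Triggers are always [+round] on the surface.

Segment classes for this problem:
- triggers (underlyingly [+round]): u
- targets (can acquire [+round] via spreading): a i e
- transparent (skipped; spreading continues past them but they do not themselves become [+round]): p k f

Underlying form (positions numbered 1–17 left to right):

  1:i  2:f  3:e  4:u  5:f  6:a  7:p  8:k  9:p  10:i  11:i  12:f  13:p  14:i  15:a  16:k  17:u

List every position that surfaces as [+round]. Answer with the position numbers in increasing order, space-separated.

From /u/ at 4 leftward: 3 /e/ → [+round]; 2 /f/ transparent; 1 /i/ → [+round]; word edge.
From /u/ at 17 leftward: 16 /k/ transparent; 15 /a/ → [+round]; 14 /i/ → [+round]; 13 /p/ transparent; 12 /f/ transparent; 11 /i/ → [+round]; 10 /i/ → [+round]; 9 /p/ transparent; 8 /k/ transparent; 7 /p/ transparent; 6 /a/ → [+round]; 5 /f/ transparent; 4 /u/ is itself a trigger — this domain ends here.

1 3 4 6 10 11 14 15 17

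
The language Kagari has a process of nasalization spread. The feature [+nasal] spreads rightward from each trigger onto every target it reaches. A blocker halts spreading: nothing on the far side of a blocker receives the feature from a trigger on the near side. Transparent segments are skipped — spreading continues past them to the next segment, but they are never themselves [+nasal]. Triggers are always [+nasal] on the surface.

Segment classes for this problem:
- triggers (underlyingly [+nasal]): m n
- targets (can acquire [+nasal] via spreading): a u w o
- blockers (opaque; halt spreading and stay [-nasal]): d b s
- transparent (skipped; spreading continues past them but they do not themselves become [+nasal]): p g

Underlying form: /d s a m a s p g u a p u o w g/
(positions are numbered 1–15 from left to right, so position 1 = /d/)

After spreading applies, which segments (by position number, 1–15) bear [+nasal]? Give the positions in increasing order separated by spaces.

From /m/ at 4 rightward: 5 /a/ → [+nasal]; 6 /s/ blocks.
Targets with no active source: positions 3 9 10 12 13 14 stay [-nasal].

4 5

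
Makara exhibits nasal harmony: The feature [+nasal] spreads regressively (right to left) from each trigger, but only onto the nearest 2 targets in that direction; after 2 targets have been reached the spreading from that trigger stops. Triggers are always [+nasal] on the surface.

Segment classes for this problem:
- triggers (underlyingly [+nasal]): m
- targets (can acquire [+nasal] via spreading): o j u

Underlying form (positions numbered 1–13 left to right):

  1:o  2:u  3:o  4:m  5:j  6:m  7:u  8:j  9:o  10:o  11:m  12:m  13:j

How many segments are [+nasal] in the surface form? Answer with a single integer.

9

From /m/ at 4 leftward: 3 /o/ → [+nasal]; 2 /u/ → [+nasal]; bound reached.
From /m/ at 6 leftward: 5 /j/ → [+nasal]; 4 /m/ is itself a trigger — this domain ends here.
From /m/ at 11 leftward: 10 /o/ → [+nasal]; 9 /o/ → [+nasal]; bound reached.
From /m/ at 12 leftward: 11 /m/ is itself a trigger — this domain ends here.
Targets with no active source: positions 1 7 8 13 stay [-nasal].
[+nasal] positions on the surface: 2 3 4 5 6 9 10 11 12.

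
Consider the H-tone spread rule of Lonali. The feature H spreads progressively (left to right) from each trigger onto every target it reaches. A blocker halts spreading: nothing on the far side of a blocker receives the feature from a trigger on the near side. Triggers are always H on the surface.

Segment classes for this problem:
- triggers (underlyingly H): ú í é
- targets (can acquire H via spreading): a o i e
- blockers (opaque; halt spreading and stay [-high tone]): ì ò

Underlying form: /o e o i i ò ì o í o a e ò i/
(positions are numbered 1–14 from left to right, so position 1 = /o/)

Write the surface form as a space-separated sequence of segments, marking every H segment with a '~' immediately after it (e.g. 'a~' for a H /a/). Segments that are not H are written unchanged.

From /í/ at 9 rightward: 10 /o/ → H; 11 /a/ → H; 12 /e/ → H; 13 /ò/ blocks.
Targets with no active source: positions 1 2 3 4 5 8 14 stay [-high tone].
H positions on the surface: 9 10 11 12.

o e o i i ò ì o í~ o~ a~ e~ ò i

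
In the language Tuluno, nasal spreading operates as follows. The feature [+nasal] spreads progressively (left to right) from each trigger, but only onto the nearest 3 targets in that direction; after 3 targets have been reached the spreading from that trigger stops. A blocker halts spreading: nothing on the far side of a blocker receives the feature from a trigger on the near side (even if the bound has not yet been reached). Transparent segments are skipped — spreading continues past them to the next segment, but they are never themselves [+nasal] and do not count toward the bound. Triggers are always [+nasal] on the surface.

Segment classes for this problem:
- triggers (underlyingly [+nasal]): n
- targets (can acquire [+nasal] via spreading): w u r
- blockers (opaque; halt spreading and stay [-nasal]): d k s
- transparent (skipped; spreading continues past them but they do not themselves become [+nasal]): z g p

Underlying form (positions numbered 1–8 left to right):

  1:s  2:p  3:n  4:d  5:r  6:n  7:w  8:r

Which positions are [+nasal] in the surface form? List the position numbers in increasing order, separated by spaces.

From /n/ at 3 rightward: 4 /d/ blocks.
From /n/ at 6 rightward: 7 /w/ → [+nasal]; 8 /r/ → [+nasal]; word edge.
Target with no active source: position 5 stays [-nasal].

3 6 7 8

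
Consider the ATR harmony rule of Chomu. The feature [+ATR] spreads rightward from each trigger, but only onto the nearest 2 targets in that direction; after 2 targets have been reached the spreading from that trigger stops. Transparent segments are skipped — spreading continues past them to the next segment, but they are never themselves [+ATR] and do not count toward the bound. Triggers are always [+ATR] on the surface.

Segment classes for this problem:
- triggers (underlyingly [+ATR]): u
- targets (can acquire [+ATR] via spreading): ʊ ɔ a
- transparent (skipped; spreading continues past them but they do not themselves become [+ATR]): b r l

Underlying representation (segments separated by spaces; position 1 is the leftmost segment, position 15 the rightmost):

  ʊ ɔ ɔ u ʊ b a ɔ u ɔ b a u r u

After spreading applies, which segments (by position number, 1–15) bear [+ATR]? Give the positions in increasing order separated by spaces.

4 5 7 9 10 12 13 15

From /u/ at 4 rightward: 5 /ʊ/ → [+ATR]; 6 /b/ transparent; 7 /a/ → [+ATR]; bound reached.
From /u/ at 9 rightward: 10 /ɔ/ → [+ATR]; 11 /b/ transparent; 12 /a/ → [+ATR]; bound reached.
From /u/ at 13 rightward: 14 /r/ transparent; 15 /u/ is itself a trigger — this domain ends here.
From /u/ at 15 rightward: word edge.
Targets with no active source: positions 1 2 3 8 stay [-ATR].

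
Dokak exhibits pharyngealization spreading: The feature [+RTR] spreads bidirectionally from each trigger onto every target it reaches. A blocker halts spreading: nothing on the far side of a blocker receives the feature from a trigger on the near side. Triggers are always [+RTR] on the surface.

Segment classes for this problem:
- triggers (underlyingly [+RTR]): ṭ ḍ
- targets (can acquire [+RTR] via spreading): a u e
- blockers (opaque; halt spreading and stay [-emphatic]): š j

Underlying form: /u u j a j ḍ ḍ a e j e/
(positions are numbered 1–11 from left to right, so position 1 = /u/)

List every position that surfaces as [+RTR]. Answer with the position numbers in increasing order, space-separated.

From /ḍ/ at 6 rightward: 7 /ḍ/ is itself a trigger — this domain ends here.
From /ḍ/ at 6 leftward: 5 /j/ blocks.
From /ḍ/ at 7 rightward: 8 /a/ → [+RTR]; 9 /e/ → [+RTR]; 10 /j/ blocks.
From /ḍ/ at 7 leftward: 6 /ḍ/ is itself a trigger — this domain ends here.
Targets with no active source: positions 1 2 4 11 stay [-emphatic].

6 7 8 9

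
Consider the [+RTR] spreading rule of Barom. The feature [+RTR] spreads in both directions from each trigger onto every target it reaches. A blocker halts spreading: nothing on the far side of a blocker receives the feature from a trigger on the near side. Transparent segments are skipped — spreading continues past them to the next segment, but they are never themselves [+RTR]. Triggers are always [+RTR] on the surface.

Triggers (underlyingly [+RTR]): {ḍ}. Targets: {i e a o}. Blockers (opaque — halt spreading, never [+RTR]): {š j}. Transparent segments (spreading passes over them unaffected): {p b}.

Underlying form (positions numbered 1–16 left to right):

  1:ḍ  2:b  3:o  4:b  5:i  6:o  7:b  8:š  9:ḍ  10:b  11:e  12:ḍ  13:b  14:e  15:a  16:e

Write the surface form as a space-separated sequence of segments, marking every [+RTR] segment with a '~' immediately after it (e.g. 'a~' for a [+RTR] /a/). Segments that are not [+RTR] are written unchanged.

ḍ~ b o~ b i~ o~ b š ḍ~ b e~ ḍ~ b e~ a~ e~

From /ḍ/ at 1 rightward: 2 /b/ transparent; 3 /o/ → [+RTR]; 4 /b/ transparent; 5 /i/ → [+RTR]; 6 /o/ → [+RTR]; 7 /b/ transparent; 8 /š/ blocks.
From /ḍ/ at 1 leftward: word edge.
From /ḍ/ at 9 rightward: 10 /b/ transparent; 11 /e/ → [+RTR]; 12 /ḍ/ is itself a trigger — this domain ends here.
From /ḍ/ at 9 leftward: 8 /š/ blocks.
From /ḍ/ at 12 rightward: 13 /b/ transparent; 14 /e/ → [+RTR]; 15 /a/ → [+RTR]; 16 /e/ → [+RTR]; word edge.
From /ḍ/ at 12 leftward: 11 /e/ → [+RTR]; 10 /b/ transparent; 9 /ḍ/ is itself a trigger — this domain ends here.
[+RTR] positions on the surface: 1 3 5 6 9 11 12 14 15 16.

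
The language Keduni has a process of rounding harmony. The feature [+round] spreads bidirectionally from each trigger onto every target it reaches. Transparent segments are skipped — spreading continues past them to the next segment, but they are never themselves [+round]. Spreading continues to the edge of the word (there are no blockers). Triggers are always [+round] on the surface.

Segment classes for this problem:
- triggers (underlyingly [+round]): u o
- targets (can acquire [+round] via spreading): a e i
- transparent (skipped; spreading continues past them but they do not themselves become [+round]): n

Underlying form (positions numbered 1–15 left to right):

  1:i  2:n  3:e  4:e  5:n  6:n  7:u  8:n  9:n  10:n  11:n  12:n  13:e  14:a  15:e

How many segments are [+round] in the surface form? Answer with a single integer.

7

From /u/ at 7 rightward: 8 /n/ transparent; 9 /n/ transparent; 10 /n/ transparent; 11 /n/ transparent; 12 /n/ transparent; 13 /e/ → [+round]; 14 /a/ → [+round]; 15 /e/ → [+round]; word edge.
From /u/ at 7 leftward: 6 /n/ transparent; 5 /n/ transparent; 4 /e/ → [+round]; 3 /e/ → [+round]; 2 /n/ transparent; 1 /i/ → [+round]; word edge.
[+round] positions on the surface: 1 3 4 7 13 14 15.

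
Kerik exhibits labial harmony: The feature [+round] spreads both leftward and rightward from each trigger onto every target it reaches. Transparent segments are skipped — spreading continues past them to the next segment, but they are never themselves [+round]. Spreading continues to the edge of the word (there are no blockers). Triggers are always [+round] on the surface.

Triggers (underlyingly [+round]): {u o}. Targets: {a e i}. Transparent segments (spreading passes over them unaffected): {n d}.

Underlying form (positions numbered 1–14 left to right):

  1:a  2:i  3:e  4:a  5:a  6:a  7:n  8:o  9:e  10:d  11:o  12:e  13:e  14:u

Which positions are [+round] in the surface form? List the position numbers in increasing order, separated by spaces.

1 2 3 4 5 6 8 9 11 12 13 14

From /o/ at 8 rightward: 9 /e/ → [+round]; 10 /d/ transparent; 11 /o/ is itself a trigger — this domain ends here.
From /o/ at 8 leftward: 7 /n/ transparent; 6 /a/ → [+round]; 5 /a/ → [+round]; 4 /a/ → [+round]; 3 /e/ → [+round]; 2 /i/ → [+round]; 1 /a/ → [+round]; word edge.
From /o/ at 11 rightward: 12 /e/ → [+round]; 13 /e/ → [+round]; 14 /u/ is itself a trigger — this domain ends here.
From /o/ at 11 leftward: 10 /d/ transparent; 9 /e/ → [+round]; 8 /o/ is itself a trigger — this domain ends here.
From /u/ at 14 rightward: word edge.
From /u/ at 14 leftward: 13 /e/ → [+round]; 12 /e/ → [+round]; 11 /o/ is itself a trigger — this domain ends here.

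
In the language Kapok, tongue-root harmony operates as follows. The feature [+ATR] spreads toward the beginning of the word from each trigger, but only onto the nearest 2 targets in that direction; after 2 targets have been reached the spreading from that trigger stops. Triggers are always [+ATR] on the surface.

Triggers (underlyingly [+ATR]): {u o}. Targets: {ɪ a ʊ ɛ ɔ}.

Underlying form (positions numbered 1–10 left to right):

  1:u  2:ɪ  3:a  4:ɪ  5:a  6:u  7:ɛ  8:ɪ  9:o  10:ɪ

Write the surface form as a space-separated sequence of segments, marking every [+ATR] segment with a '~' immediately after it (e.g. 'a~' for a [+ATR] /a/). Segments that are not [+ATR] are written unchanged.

From /u/ at 1 leftward: word edge.
From /u/ at 6 leftward: 5 /a/ → [+ATR]; 4 /ɪ/ → [+ATR]; bound reached.
From /o/ at 9 leftward: 8 /ɪ/ → [+ATR]; 7 /ɛ/ → [+ATR]; bound reached.
Targets with no active source: positions 2 3 10 stay [-ATR].
[+ATR] positions on the surface: 1 4 5 6 7 8 9.

u~ ɪ a ɪ~ a~ u~ ɛ~ ɪ~ o~ ɪ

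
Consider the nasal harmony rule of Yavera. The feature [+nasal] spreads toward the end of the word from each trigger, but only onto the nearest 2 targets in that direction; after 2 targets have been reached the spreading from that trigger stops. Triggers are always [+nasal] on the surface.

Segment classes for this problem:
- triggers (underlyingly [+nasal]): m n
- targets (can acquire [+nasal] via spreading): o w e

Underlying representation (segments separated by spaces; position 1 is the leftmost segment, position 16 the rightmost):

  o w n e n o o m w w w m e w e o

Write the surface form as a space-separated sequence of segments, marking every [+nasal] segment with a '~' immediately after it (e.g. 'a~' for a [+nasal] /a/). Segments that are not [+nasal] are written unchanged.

From /n/ at 3 rightward: 4 /e/ → [+nasal]; 5 /n/ is itself a trigger — this domain ends here.
From /n/ at 5 rightward: 6 /o/ → [+nasal]; 7 /o/ → [+nasal]; bound reached.
From /m/ at 8 rightward: 9 /w/ → [+nasal]; 10 /w/ → [+nasal]; bound reached.
From /m/ at 12 rightward: 13 /e/ → [+nasal]; 14 /w/ → [+nasal]; bound reached.
Targets with no active source: positions 1 2 11 15 16 stay [-nasal].
[+nasal] positions on the surface: 3 4 5 6 7 8 9 10 12 13 14.

o w n~ e~ n~ o~ o~ m~ w~ w~ w m~ e~ w~ e o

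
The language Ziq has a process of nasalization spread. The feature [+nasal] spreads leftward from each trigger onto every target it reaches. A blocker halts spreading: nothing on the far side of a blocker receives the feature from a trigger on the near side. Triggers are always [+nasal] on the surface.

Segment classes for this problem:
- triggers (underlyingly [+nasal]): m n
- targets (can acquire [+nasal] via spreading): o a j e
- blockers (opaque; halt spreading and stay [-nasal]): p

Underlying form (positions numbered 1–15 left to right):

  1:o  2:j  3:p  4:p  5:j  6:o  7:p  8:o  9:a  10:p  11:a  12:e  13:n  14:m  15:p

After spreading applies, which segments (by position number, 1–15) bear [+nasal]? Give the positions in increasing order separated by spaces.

11 12 13 14

From /n/ at 13 leftward: 12 /e/ → [+nasal]; 11 /a/ → [+nasal]; 10 /p/ blocks.
From /m/ at 14 leftward: 13 /n/ is itself a trigger — this domain ends here.
Targets with no active source: positions 1 2 5 6 8 9 stay [-nasal].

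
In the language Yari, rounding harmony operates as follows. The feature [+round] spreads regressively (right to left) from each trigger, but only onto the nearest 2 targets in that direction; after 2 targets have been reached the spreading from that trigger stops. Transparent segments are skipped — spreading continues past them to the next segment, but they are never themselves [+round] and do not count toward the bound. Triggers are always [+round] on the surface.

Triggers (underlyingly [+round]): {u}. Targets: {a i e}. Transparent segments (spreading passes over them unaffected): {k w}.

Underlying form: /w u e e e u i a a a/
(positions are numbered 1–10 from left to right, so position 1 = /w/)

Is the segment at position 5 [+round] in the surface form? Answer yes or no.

yes

From /u/ at 2 leftward: 1 /w/ transparent; word edge.
From /u/ at 6 leftward: 5 /e/ → [+round]; 4 /e/ → [+round]; bound reached.
Targets with no active source: positions 3 7 8 9 10 stay [-round].
[+round] positions on the surface: 2 4 5 6.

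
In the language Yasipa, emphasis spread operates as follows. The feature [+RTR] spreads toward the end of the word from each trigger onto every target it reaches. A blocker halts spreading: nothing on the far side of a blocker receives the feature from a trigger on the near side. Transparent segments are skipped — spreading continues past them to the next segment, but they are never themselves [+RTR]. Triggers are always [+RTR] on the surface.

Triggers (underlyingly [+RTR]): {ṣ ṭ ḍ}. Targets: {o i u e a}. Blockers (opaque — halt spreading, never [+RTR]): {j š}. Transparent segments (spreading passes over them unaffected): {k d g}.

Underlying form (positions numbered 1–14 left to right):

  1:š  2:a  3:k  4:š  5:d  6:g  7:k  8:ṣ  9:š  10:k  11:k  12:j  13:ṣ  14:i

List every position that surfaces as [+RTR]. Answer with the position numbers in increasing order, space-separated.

8 13 14

From /ṣ/ at 8 rightward: 9 /š/ blocks.
From /ṣ/ at 13 rightward: 14 /i/ → [+RTR]; word edge.
Target with no active source: position 2 stays [-emphatic].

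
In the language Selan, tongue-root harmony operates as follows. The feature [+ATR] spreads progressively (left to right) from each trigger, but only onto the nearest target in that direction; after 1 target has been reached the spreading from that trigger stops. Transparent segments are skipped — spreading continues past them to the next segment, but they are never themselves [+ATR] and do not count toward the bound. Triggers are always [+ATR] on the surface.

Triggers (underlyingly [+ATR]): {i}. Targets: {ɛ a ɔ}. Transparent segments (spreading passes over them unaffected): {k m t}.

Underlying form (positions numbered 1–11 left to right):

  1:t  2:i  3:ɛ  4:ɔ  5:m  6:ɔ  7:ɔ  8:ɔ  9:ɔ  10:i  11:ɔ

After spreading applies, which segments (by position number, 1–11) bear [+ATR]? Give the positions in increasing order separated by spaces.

2 3 10 11

From /i/ at 2 rightward: 3 /ɛ/ → [+ATR]; bound reached.
From /i/ at 10 rightward: 11 /ɔ/ → [+ATR]; bound reached.
Targets with no active source: positions 4 6 7 8 9 stay [-ATR].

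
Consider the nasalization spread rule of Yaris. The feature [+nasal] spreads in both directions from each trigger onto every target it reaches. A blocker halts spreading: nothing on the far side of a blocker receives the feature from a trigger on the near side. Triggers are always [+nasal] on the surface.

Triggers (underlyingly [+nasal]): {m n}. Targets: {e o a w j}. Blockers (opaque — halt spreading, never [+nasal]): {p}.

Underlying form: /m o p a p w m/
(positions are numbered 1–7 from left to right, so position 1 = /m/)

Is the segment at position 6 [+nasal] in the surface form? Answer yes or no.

From /m/ at 1 rightward: 2 /o/ → [+nasal]; 3 /p/ blocks.
From /m/ at 1 leftward: word edge.
From /m/ at 7 rightward: word edge.
From /m/ at 7 leftward: 6 /w/ → [+nasal]; 5 /p/ blocks.
Target with no active source: position 4 stays [-nasal].
[+nasal] positions on the surface: 1 2 6 7.

yes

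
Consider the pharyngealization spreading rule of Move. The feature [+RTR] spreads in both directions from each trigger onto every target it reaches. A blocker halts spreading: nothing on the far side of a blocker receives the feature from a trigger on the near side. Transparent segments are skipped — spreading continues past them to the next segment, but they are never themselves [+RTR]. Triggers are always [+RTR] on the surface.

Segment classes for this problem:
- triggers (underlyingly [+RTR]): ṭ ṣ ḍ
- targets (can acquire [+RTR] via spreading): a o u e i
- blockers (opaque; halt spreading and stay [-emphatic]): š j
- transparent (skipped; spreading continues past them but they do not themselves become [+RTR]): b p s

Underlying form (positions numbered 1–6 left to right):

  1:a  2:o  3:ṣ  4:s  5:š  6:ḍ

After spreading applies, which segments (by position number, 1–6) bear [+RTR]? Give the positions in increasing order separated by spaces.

From /ṣ/ at 3 rightward: 4 /s/ transparent; 5 /š/ blocks.
From /ṣ/ at 3 leftward: 2 /o/ → [+RTR]; 1 /a/ → [+RTR]; word edge.
From /ḍ/ at 6 rightward: word edge.
From /ḍ/ at 6 leftward: 5 /š/ blocks.

1 2 3 6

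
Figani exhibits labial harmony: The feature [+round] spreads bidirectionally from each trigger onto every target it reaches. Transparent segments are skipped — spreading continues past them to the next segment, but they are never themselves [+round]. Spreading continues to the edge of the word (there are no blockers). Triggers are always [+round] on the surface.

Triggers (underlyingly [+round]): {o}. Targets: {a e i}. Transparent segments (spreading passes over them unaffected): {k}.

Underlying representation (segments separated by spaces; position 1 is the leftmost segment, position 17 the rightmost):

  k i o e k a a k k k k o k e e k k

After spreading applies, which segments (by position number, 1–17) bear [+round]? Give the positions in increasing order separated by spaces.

2 3 4 6 7 12 14 15

From /o/ at 3 rightward: 4 /e/ → [+round]; 5 /k/ transparent; 6 /a/ → [+round]; 7 /a/ → [+round]; 8 /k/ transparent; 9 /k/ transparent; 10 /k/ transparent; 11 /k/ transparent; 12 /o/ is itself a trigger — this domain ends here.
From /o/ at 3 leftward: 2 /i/ → [+round]; 1 /k/ transparent; word edge.
From /o/ at 12 rightward: 13 /k/ transparent; 14 /e/ → [+round]; 15 /e/ → [+round]; 16 /k/ transparent; 17 /k/ transparent; word edge.
From /o/ at 12 leftward: 11 /k/ transparent; 10 /k/ transparent; 9 /k/ transparent; 8 /k/ transparent; 7 /a/ → [+round]; 6 /a/ → [+round]; 5 /k/ transparent; 4 /e/ → [+round]; 3 /o/ is itself a trigger — this domain ends here.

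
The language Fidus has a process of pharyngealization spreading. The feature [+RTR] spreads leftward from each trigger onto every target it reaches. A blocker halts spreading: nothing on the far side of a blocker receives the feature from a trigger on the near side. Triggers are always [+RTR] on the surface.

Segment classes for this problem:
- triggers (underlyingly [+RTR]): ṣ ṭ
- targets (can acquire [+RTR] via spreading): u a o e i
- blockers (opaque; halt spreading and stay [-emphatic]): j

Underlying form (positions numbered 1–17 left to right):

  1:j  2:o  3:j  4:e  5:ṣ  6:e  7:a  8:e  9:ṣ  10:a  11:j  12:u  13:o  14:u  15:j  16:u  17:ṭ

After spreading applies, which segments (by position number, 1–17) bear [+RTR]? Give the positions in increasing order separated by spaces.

4 5 6 7 8 9 16 17

From /ṣ/ at 5 leftward: 4 /e/ → [+RTR]; 3 /j/ blocks.
From /ṣ/ at 9 leftward: 8 /e/ → [+RTR]; 7 /a/ → [+RTR]; 6 /e/ → [+RTR]; 5 /ṣ/ is itself a trigger — this domain ends here.
From /ṭ/ at 17 leftward: 16 /u/ → [+RTR]; 15 /j/ blocks.
Targets with no active source: positions 2 10 12 13 14 stay [-emphatic].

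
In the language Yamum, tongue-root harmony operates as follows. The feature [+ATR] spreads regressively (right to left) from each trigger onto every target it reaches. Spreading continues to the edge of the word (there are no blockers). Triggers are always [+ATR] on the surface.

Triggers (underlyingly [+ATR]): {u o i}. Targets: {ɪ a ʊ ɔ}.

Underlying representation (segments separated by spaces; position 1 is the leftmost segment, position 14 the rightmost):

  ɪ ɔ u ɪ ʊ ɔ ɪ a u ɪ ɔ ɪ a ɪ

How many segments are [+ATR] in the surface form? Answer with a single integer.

From /u/ at 3 leftward: 2 /ɔ/ → [+ATR]; 1 /ɪ/ → [+ATR]; word edge.
From /u/ at 9 leftward: 8 /a/ → [+ATR]; 7 /ɪ/ → [+ATR]; 6 /ɔ/ → [+ATR]; 5 /ʊ/ → [+ATR]; 4 /ɪ/ → [+ATR]; 3 /u/ is itself a trigger — this domain ends here.
Targets with no active source: positions 10 11 12 13 14 stay [-ATR].
[+ATR] positions on the surface: 1 2 3 4 5 6 7 8 9.

9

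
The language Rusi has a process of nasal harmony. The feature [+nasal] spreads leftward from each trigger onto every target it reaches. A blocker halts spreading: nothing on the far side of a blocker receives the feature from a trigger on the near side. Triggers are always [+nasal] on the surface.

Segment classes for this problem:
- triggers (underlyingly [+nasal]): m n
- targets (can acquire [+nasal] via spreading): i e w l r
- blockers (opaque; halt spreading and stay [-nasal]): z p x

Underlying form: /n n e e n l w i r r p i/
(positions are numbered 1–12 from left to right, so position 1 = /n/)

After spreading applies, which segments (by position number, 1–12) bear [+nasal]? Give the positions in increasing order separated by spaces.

From /n/ at 1 leftward: word edge.
From /n/ at 2 leftward: 1 /n/ is itself a trigger — this domain ends here.
From /n/ at 5 leftward: 4 /e/ → [+nasal]; 3 /e/ → [+nasal]; 2 /n/ is itself a trigger — this domain ends here.
Targets with no active source: positions 6 7 8 9 10 12 stay [-nasal].

1 2 3 4 5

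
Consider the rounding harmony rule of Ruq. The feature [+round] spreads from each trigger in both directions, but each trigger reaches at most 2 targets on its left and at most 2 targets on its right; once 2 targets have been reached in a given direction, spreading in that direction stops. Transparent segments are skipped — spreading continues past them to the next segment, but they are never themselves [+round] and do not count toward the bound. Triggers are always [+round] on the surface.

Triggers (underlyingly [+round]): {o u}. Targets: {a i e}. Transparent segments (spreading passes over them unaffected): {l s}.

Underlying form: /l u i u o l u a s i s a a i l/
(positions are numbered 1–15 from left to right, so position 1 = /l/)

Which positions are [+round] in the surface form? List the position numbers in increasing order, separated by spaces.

2 3 4 5 7 8 10

From /u/ at 2 rightward: 3 /i/ → [+round]; 4 /u/ is itself a trigger — this domain ends here.
From /u/ at 2 leftward: 1 /l/ transparent; word edge.
From /u/ at 4 rightward: 5 /o/ is itself a trigger — this domain ends here.
From /u/ at 4 leftward: 3 /i/ → [+round]; 2 /u/ is itself a trigger — this domain ends here.
From /o/ at 5 rightward: 6 /l/ transparent; 7 /u/ is itself a trigger — this domain ends here.
From /o/ at 5 leftward: 4 /u/ is itself a trigger — this domain ends here.
From /u/ at 7 rightward: 8 /a/ → [+round]; 9 /s/ transparent; 10 /i/ → [+round]; bound reached.
From /u/ at 7 leftward: 6 /l/ transparent; 5 /o/ is itself a trigger — this domain ends here.
Targets with no active source: positions 12 13 14 stay [-round].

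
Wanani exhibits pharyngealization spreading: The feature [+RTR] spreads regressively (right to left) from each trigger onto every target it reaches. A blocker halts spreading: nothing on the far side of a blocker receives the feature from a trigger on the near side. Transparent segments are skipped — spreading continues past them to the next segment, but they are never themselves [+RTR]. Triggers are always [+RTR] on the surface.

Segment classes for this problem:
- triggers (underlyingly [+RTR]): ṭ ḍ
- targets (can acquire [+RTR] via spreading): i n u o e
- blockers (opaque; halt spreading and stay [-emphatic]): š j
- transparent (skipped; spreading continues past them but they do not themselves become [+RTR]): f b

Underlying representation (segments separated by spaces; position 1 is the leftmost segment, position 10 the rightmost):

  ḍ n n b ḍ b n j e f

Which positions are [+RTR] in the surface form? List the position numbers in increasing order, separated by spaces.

1 2 3 5

From /ḍ/ at 1 leftward: word edge.
From /ḍ/ at 5 leftward: 4 /b/ transparent; 3 /n/ → [+RTR]; 2 /n/ → [+RTR]; 1 /ḍ/ is itself a trigger — this domain ends here.
Targets with no active source: positions 7 9 stay [-emphatic].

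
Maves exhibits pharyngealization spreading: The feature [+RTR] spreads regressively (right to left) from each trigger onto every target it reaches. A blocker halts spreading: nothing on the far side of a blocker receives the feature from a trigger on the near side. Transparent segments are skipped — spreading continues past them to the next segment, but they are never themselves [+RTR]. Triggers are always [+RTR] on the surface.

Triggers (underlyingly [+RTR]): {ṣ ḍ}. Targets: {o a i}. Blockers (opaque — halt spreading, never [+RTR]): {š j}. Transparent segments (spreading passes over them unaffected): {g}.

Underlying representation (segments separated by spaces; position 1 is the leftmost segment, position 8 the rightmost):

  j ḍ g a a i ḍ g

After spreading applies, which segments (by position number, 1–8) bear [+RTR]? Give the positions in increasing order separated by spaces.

From /ḍ/ at 2 leftward: 1 /j/ blocks.
From /ḍ/ at 7 leftward: 6 /i/ → [+RTR]; 5 /a/ → [+RTR]; 4 /a/ → [+RTR]; 3 /g/ transparent; 2 /ḍ/ is itself a trigger — this domain ends here.

2 4 5 6 7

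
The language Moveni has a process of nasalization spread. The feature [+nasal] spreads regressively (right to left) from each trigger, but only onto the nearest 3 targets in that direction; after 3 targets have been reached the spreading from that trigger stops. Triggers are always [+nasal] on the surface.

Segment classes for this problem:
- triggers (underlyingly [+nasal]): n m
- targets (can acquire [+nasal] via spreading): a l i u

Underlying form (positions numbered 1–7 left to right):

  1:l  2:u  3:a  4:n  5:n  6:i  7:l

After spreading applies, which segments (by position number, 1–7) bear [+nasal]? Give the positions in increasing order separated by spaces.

1 2 3 4 5

From /n/ at 4 leftward: 3 /a/ → [+nasal]; 2 /u/ → [+nasal]; 1 /l/ → [+nasal]; bound reached.
From /n/ at 5 leftward: 4 /n/ is itself a trigger — this domain ends here.
Targets with no active source: positions 6 7 stay [-nasal].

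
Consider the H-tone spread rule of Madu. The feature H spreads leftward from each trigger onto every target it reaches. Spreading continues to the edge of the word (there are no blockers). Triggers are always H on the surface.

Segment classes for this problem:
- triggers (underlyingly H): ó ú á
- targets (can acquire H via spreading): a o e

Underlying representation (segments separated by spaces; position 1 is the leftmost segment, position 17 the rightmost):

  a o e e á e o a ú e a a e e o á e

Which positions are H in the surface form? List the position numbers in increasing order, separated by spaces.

From /á/ at 5 leftward: 4 /e/ → H; 3 /e/ → H; 2 /o/ → H; 1 /a/ → H; word edge.
From /ú/ at 9 leftward: 8 /a/ → H; 7 /o/ → H; 6 /e/ → H; 5 /á/ is itself a trigger — this domain ends here.
From /á/ at 16 leftward: 15 /o/ → H; 14 /e/ → H; 13 /e/ → H; 12 /a/ → H; 11 /a/ → H; 10 /e/ → H; 9 /ú/ is itself a trigger — this domain ends here.
Target with no active source: position 17 stays [-high tone].

1 2 3 4 5 6 7 8 9 10 11 12 13 14 15 16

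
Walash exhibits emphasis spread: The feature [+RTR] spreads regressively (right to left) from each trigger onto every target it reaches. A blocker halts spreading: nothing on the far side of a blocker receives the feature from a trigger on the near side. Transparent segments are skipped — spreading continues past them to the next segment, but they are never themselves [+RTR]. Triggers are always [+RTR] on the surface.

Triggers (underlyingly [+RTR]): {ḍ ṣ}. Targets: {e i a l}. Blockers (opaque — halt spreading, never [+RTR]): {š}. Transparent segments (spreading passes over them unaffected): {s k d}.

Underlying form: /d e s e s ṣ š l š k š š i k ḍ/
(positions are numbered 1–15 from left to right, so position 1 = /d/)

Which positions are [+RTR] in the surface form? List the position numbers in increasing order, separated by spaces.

From /ṣ/ at 6 leftward: 5 /s/ transparent; 4 /e/ → [+RTR]; 3 /s/ transparent; 2 /e/ → [+RTR]; 1 /d/ transparent; word edge.
From /ḍ/ at 15 leftward: 14 /k/ transparent; 13 /i/ → [+RTR]; 12 /š/ blocks.
Target with no active source: position 8 stays [-emphatic].

2 4 6 13 15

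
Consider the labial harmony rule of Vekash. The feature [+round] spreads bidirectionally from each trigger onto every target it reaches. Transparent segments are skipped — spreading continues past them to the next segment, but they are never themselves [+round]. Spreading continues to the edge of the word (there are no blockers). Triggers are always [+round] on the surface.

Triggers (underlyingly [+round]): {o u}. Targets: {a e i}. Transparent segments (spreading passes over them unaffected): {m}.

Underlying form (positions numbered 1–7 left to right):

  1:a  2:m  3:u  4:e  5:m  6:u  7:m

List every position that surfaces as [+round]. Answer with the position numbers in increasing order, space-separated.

From /u/ at 3 rightward: 4 /e/ → [+round]; 5 /m/ transparent; 6 /u/ is itself a trigger — this domain ends here.
From /u/ at 3 leftward: 2 /m/ transparent; 1 /a/ → [+round]; word edge.
From /u/ at 6 rightward: 7 /m/ transparent; word edge.
From /u/ at 6 leftward: 5 /m/ transparent; 4 /e/ → [+round]; 3 /u/ is itself a trigger — this domain ends here.

1 3 4 6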